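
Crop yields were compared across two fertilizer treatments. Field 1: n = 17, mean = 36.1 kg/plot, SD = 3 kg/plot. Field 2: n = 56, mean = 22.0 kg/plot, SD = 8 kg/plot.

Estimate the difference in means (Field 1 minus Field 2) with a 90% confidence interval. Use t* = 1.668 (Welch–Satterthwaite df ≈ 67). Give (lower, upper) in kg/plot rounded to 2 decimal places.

Standard errors of each mean: 3/√17 = 0.7276 and 8/√56 = 1.0690.
SE(x̄₁ − x̄₂) = √(0.7276² + 1.0690²) = 1.2931 for independent samples with unequal variances.
With t* = 1.668, the margin is 1.668 × 1.2931 = 2.1569.
x̄₁ − x̄₂ = 36.1 − 22.0 = 14.1000; the interval is 14.1000 ± 2.1569 = (11.94, 16.26).

(11.94, 16.26)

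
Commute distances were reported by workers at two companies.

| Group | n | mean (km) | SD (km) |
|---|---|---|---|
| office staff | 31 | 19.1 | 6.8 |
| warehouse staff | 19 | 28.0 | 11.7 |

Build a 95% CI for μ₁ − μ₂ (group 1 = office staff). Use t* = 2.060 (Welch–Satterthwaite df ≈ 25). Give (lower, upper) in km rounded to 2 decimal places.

SE₁ = s₁/√n₁ = 6.8/√31 = 1.2213; SE₂ = 11.7/√19 = 2.6842.
Independent samples, unequal variances: SE_diff = √(SE₁² + SE₂²) = √(1.49157369 + 7.20492964) = 2.9490.
t* = 2.060, so margin of error = 2.060 × 2.9490 = 6.0749.
Difference in means = 19.1 − 28.0 = -8.9000.
-8.9000 ± 6.0749 → (-14.97, -2.83).

(-14.97, -2.83)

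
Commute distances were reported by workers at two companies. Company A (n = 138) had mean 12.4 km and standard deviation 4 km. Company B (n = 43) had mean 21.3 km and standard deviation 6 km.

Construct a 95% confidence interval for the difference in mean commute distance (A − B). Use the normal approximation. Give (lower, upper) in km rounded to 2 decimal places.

(-10.81, -6.99)

SE₁ = s₁/√n₁ = 4/√138 = 0.3405; SE₂ = 6/√43 = 0.9150.
Independent samples, unequal variances: SE_diff = √(SE₁² + SE₂²) = √(0.11594025 + 0.837225) = 0.9763.
z* = 1.960, so margin of error = 1.960 × 0.9763 = 1.9135.
Difference in means = 12.4 − 21.3 = -8.9000.
-8.9000 ± 1.9135 → (-10.81, -6.99).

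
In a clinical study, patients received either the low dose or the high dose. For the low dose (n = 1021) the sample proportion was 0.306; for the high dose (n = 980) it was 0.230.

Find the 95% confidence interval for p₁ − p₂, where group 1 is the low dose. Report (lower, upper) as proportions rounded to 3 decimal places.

The two standard errors are √(0.3060×0.6940/1021) = 0.01442 and √(0.2300×0.7700/980) = 0.01344.
Because the samples are independent, SE_diff = √(0.01442² + 0.01344²) = 0.01971.
Using z* = 1.960 for 95%, ME = 1.960 × 0.01971 = 0.03863.
p̂₁ − p̂₂ = 0.0760; interval 0.0760 ± 0.03863 gives (0.037, 0.115).

(0.037, 0.115)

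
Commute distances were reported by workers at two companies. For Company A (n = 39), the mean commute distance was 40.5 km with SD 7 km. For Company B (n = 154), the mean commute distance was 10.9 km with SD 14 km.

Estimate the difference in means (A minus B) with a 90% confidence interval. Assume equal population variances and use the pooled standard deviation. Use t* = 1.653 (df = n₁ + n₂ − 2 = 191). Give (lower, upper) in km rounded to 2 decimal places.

Pooled variance s_p² = [38·7² + 153·14²] / (39+154−2) = 166.7539, so s_p = 12.9133.
SE_diff = s_p·√(1/n₁ + 1/n₂) = 12.9133·√(1/39 + 1/154) = 2.3149.
t* = 1.653; margin = 1.653 × 2.3149 = 3.8265.
Difference = 40.5 − 10.9 = 29.6000.
29.6000 ± 3.8265 → (25.77, 33.43).

(25.77, 33.43)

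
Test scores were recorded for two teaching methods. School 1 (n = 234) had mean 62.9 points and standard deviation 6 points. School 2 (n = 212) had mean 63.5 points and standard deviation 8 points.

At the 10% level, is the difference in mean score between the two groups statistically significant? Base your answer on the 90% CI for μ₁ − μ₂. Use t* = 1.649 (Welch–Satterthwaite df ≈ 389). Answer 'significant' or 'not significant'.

Standard errors of each mean: 6/√234 = 0.3922 and 8/√212 = 0.5494.
SE(x̄₁ − x̄₂) = √(0.3922² + 0.5494²) = 0.6750 for independent samples with unequal variances.
With t* = 1.649, the margin is 1.649 × 0.6750 = 1.1131.
x̄₁ − x̄₂ = 62.9 − 63.5 = -0.6000; the interval is -0.6000 ± 1.1131 = (-1.7131, 0.5131).
The interval (-1.7131, 0.5131) contains 0, so the difference is not significant.

not significant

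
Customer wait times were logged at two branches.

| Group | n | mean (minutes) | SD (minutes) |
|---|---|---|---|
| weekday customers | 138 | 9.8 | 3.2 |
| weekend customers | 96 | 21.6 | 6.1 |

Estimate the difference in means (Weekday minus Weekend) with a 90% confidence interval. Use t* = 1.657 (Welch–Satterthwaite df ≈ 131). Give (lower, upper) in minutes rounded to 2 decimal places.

Per-group SEs: s₁/√n₁ = 3.2/√138 = 0.2724, s₂/√n₂ = 6.1/√96 = 0.6226.
Unpooled SE of the difference: √(0.07420176 + 0.38763076) = 0.6796.
Margin of error = t* · SE = 1.657 × 0.6796 = 1.1261.
x̄₁ − x̄₂ = 9.8 − 21.6 = -11.8000.
CI: -11.8000 ± 1.1261 = (-12.93, -10.67).

(-12.93, -10.67)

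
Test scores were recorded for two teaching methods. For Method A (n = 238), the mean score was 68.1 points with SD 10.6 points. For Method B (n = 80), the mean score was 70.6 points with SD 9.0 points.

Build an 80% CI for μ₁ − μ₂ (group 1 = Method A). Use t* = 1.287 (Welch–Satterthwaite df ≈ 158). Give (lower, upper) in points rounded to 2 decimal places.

Standard errors of each mean: 10.6/√238 = 0.6871 and 9.0/√80 = 1.0062.
SE(x̄₁ − x̄₂) = √(0.6871² + 1.0062²) = 1.2184 for independent samples with unequal variances.
With t* = 1.287, the margin is 1.287 × 1.2184 = 1.5681.
x̄₁ − x̄₂ = 68.1 − 70.6 = -2.5000; the interval is -2.5000 ± 1.5681 = (-4.07, -0.93).

(-4.07, -0.93)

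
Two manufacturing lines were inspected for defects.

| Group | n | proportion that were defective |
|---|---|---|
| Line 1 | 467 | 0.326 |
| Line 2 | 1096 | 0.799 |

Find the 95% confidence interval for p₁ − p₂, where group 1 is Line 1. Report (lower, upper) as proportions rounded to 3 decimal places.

(-0.522, -0.424)

SE₁ = √(p̂₁(1−p̂₁)/n₁) = √(0.3260·0.6740/467) = 0.02169; SE₂ = √(0.7990·0.2010/1096) = 0.01211.
Independent samples: SE of the difference = √(SE₁² + SE₂²) = √(0.0004704561 + 0.0001466521) = 0.02484.
z* for 95% confidence is 1.960, so the margin of error is 1.960 × 0.02484 = 0.04869.
Point estimate p̂₁ − p̂₂ = 0.3260 − 0.7990 = -0.4730.
-0.4730 ± 0.04869 → (-0.522, -0.424).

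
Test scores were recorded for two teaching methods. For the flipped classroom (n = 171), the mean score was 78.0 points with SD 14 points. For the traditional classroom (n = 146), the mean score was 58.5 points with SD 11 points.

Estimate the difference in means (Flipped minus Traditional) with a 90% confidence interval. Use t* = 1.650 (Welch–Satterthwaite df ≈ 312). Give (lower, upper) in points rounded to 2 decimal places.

Standard errors of each mean: 14/√171 = 1.0706 and 11/√146 = 0.9104.
SE(x̄₁ − x̄₂) = √(1.0706² + 0.9104²) = 1.4054 for independent samples with unequal variances.
With t* = 1.650, the margin is 1.650 × 1.4054 = 2.3189.
x̄₁ − x̄₂ = 78.0 − 58.5 = 19.5000; the interval is 19.5000 ± 2.3189 = (17.18, 21.82).

(17.18, 21.82)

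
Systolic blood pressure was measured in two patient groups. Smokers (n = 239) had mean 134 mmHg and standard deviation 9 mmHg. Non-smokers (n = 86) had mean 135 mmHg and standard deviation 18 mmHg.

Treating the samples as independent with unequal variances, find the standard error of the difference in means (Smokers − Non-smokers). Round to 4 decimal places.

SE₁ = s₁/√n₁ = 9/√239 = 0.5822; SE₂ = 18/√86 = 1.9410.
Independent samples, unequal variances: SE_diff = √(SE₁² + SE₂²) = √(0.33895684 + 3.767481) = 2.0264.

2.0264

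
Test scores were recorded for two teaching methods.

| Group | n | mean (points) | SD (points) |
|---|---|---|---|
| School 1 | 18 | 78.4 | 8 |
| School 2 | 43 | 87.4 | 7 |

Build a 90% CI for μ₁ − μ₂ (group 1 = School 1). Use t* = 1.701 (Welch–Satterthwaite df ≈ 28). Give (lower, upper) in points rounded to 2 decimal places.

Standard errors of each mean: 8/√18 = 1.8856 and 7/√43 = 1.0675.
SE(x̄₁ − x̄₂) = √(1.8856² + 1.0675²) = 2.1668 for independent samples with unequal variances.
With t* = 1.701, the margin is 1.701 × 2.1668 = 3.6857.
x̄₁ − x̄₂ = 78.4 − 87.4 = -9.0000; the interval is -9.0000 ± 3.6857 = (-12.69, -5.31).

(-12.69, -5.31)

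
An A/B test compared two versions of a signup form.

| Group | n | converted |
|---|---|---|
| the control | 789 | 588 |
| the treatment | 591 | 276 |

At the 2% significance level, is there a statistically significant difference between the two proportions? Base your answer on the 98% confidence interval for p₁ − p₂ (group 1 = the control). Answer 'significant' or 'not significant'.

First, p̂₁ = 588/789 = 0.7452; p̂₂ = 276/591 = 0.4670.
The two standard errors are √(0.7452×0.2548/789) = 0.01551 and √(0.4670×0.5330/591) = 0.02052.
Because the samples are independent, SE_diff = √(0.01551² + 0.02052²) = 0.02572.
Using z* = 2.326 for 98%, ME = 2.326 × 0.02572 = 0.05982.
p̂₁ − p̂₂ = 0.2782; interval 0.2782 ± 0.05982 gives (0.21838, 0.33802).
The interval (0.21838, 0.33802) does not contain 0, so the difference is significant.

significant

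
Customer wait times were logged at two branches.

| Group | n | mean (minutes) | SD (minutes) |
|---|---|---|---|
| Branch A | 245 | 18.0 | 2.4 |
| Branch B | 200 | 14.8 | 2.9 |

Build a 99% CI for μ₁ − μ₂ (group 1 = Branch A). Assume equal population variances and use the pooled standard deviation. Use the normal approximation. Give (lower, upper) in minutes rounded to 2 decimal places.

(2.55, 3.85)

Pooled variance s_p² = [244·2.4² + 199·2.9²] / (245+200−2) = 6.9504, so s_p = 2.6364.
SE_diff = s_p·√(1/n₁ + 1/n₂) = 2.6364·√(1/245 + 1/200) = 0.2512.
z* = 2.576; margin = 2.576 × 0.2512 = 0.6471.
Difference = 18.0 − 14.8 = 3.2000.
3.2000 ± 0.6471 → (2.55, 3.85).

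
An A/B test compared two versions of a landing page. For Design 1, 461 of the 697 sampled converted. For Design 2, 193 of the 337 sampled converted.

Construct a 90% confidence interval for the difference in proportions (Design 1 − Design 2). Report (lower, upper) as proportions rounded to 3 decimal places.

p̂₁ = 461/697 = 0.6614 and p̂₂ = 193/337 = 0.5727.
SE₁ = √(p̂₁(1−p̂₁)/n₁) = √(0.6614·0.3386/697) = 0.01793; SE₂ = √(0.5727·0.4273/337) = 0.02695.
Independent samples: SE of the difference = √(SE₁² + SE₂²) = √(0.0003214849 + 0.0007263025) = 0.03237.
z* for 90% confidence is 1.645, so the margin of error is 1.645 × 0.03237 = 0.05325.
Point estimate p̂₁ − p̂₂ = 0.6614 − 0.5727 = 0.0887.
0.0887 ± 0.05325 → (0.035, 0.142).

(0.035, 0.142)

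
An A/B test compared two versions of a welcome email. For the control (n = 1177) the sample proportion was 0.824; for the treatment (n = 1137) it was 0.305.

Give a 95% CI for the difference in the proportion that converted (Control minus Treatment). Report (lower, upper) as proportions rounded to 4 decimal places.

The two standard errors are √(0.8240×0.1760/1177) = 0.01110 and √(0.3050×0.6950/1137) = 0.01365.
Because the samples are independent, SE_diff = √(0.01110² + 0.01365²) = 0.01759.
Using z* = 1.960 for 95%, ME = 1.960 × 0.01759 = 0.03448.
p̂₁ − p̂₂ = 0.5190; interval 0.5190 ± 0.03448 gives (0.4845, 0.5535).

(0.4845, 0.5535)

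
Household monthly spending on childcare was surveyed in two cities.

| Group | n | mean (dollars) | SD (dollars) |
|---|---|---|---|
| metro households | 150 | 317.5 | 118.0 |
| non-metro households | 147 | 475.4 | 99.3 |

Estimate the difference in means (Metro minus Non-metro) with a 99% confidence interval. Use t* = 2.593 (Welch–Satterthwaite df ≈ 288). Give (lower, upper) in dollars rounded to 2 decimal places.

SE₁ = s₁/√n₁ = 118.0/√150 = 9.6347; SE₂ = 99.3/√147 = 8.1901.
Independent samples, unequal variances: SE_diff = √(SE₁² + SE₂²) = √(92.82744409 + 67.07773801) = 12.6454.
t* = 2.593, so margin of error = 2.593 × 12.6454 = 32.7895.
Difference in means = 317.5 − 475.4 = -157.9000.
-157.9000 ± 32.7895 → (-190.69, -125.11).

(-190.69, -125.11)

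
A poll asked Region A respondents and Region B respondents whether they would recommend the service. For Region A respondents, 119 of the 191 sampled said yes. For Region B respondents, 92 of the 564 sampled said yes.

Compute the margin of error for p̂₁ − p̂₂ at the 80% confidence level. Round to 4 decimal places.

0.0492

p̂₁ = 119/191 = 0.6230 and p̂₂ = 92/564 = 0.1631.
SE₁ = √(p̂₁(1−p̂₁)/n₁) = √(0.6230·0.3770/191) = 0.03507; SE₂ = √(0.1631·0.8369/564) = 0.01556.
Independent samples: SE of the difference = √(SE₁² + SE₂²) = √(0.0012299049 + 0.0002421136) = 0.03837.
z* for 80% confidence is 1.282, so the margin of error is 1.282 × 0.03837 = 0.04919.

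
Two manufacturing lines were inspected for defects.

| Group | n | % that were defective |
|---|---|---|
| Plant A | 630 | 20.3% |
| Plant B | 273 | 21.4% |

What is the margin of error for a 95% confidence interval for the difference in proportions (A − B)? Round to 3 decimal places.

0.058

The two standard errors are √(0.2030×0.7970/630) = 0.01603 and √(0.2140×0.7860/273) = 0.02482.
Because the samples are independent, SE_diff = √(0.01603² + 0.02482²) = 0.02955.
Using z* = 1.960 for 95%, ME = 1.960 × 0.02955 = 0.05792.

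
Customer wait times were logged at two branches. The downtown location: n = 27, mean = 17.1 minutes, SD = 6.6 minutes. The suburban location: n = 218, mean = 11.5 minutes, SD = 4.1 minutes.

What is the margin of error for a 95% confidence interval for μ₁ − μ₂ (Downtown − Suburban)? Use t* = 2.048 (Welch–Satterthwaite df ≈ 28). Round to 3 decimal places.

Standard errors of each mean: 6.6/√27 = 1.2702 and 4.1/√218 = 0.2777.
SE(x̄₁ − x̄₂) = √(1.2702² + 0.2777²) = 1.3002 for independent samples with unequal variances.
With t* = 2.048, the margin is 2.048 × 1.3002 = 2.6628.

2.663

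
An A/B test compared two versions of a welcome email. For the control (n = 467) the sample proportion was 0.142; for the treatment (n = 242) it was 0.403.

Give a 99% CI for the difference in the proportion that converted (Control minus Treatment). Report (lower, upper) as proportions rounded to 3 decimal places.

(-0.352, -0.170)

The two standard errors are √(0.1420×0.8580/467) = 0.01615 and √(0.4030×0.5970/242) = 0.03153.
Because the samples are independent, SE_diff = √(0.01615² + 0.03153²) = 0.03543.
Using z* = 2.576 for 99%, ME = 2.576 × 0.03543 = 0.09127.
p̂₁ − p̂₂ = -0.2610; interval -0.2610 ± 0.09127 gives (-0.352, -0.170).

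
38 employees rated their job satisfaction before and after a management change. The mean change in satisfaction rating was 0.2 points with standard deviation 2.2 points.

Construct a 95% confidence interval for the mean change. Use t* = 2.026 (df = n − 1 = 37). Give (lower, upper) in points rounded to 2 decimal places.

Paired design: SE = s_d/√n = 2.2/√38 = 0.3569.
t* = 2.026; margin of error = 2.026 × 0.3569 = 0.7231.
0.2 ± 0.7231 → (-0.52, 0.92).

(-0.52, 0.92)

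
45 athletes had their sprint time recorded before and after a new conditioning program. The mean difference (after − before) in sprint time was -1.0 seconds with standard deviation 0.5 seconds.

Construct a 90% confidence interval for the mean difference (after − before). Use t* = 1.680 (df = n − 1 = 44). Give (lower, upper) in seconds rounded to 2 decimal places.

(-1.13, -0.87)

This is a matched-pairs design, so SE = s_d/√n = 0.5/√45 = 0.0745.
Margin = 1.680 × 0.0745 = 0.1252; the interval is -1.0 ± 0.1252 = (-1.13, -0.87).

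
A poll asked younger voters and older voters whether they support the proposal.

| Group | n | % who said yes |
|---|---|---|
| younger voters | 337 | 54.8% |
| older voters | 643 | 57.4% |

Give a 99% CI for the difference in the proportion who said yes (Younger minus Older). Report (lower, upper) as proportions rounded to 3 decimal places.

(-0.112, 0.060)

Each SE is √(p̂(1−p̂)/n): √(0.5480·0.4520/337) = 0.02711 and √(0.5740·0.4260/643) = 0.01950.
SE(p̂₁ − p̂₂) = √(SE₁² + SE₂²) = √(0.0007349521 + 0.00038025) = 0.03339, since the two samples are independent.
At 99% confidence z* = 2.576; margin = 2.576 × 0.03339 = 0.08601.
The difference is 0.5480 − 0.5740 = -0.0260, so the interval is -0.0260 ± 0.08601 = (-0.112, 0.060).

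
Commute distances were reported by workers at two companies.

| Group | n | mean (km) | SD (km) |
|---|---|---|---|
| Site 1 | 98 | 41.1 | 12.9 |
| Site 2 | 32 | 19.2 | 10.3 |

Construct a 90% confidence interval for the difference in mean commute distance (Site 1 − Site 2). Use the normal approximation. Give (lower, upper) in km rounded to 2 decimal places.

Standard errors of each mean: 12.9/√98 = 1.3031 and 10.3/√32 = 1.8208.
SE(x̄₁ − x̄₂) = √(1.3031² + 1.8208²) = 2.2391 for independent samples with unequal variances.
With z* = 1.645, the margin is 1.645 × 2.2391 = 3.6833.
x̄₁ − x̄₂ = 41.1 − 19.2 = 21.9000; the interval is 21.9000 ± 3.6833 = (18.22, 25.58).

(18.22, 25.58)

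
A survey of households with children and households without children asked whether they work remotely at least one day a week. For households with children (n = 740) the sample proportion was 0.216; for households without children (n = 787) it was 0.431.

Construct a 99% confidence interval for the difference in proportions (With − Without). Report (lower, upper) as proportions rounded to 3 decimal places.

(-0.275, -0.155)

Each SE is √(p̂(1−p̂)/n): √(0.2160·0.7840/740) = 0.01513 and √(0.4310·0.5690/787) = 0.01765.
SE(p̂₁ − p̂₂) = √(SE₁² + SE₂²) = √(0.0002289169 + 0.0003115225) = 0.02325, since the two samples are independent.
At 99% confidence z* = 2.576; margin = 2.576 × 0.02325 = 0.05989.
The difference is 0.2160 − 0.4310 = -0.2150, so the interval is -0.2150 ± 0.05989 = (-0.275, -0.155).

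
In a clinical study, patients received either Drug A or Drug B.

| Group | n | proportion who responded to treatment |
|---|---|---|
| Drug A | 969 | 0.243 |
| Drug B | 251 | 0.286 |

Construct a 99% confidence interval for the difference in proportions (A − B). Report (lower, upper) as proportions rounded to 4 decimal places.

SE₁ = √(p̂₁(1−p̂₁)/n₁) = √(0.2430·0.7570/969) = 0.01378; SE₂ = √(0.2860·0.7140/251) = 0.02852.
Independent samples: SE of the difference = √(SE₁² + SE₂²) = √(0.0001898884 + 0.0008133904) = 0.03167.
z* for 99% confidence is 2.576, so the margin of error is 2.576 × 0.03167 = 0.08158.
Point estimate p̂₁ − p̂₂ = 0.2430 − 0.2860 = -0.0430.
-0.0430 ± 0.08158 → (-0.1246, 0.0386).

(-0.1246, 0.0386)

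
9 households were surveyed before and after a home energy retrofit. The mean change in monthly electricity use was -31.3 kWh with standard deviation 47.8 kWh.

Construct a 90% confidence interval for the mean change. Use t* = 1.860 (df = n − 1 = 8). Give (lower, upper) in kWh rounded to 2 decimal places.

Paired design: SE = s_d/√n = 47.8/√9 = 15.9333.
t* = 1.860; margin of error = 1.860 × 15.9333 = 29.6359.
-31.3 ± 29.6359 → (-60.94, -1.66).

(-60.94, -1.66)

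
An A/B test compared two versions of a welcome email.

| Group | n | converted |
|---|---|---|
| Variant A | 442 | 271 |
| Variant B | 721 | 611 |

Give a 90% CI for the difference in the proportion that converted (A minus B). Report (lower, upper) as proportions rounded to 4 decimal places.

(-0.2783, -0.1903)

Sample proportions: 271/442 = 0.6131, 611/721 = 0.8474.
Each SE is √(p̂(1−p̂)/n): √(0.6131·0.3869/442) = 0.02317 and √(0.8474·0.1526/721) = 0.01339.
SE(p̂₁ − p̂₂) = √(SE₁² + SE₂²) = √(0.0005368489 + 0.0001792921) = 0.02676, since the two samples are independent.
At 90% confidence z* = 1.645; margin = 1.645 × 0.02676 = 0.04402.
The difference is 0.6131 − 0.8474 = -0.2343, so the interval is -0.2343 ± 0.04402 = (-0.2783, -0.1903).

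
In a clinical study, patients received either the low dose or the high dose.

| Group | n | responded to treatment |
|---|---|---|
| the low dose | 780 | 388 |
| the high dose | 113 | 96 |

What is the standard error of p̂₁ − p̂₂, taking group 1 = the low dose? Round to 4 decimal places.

0.0381

Sample proportions: 388/780 = 0.4974, 96/113 = 0.8496.
Each SE is √(p̂(1−p̂)/n): √(0.4974·0.5026/780) = 0.01790 and √(0.8496·0.1504/113) = 0.03363.
SE(p̂₁ − p̂₂) = √(SE₁² + SE₂²) = √(0.00032041 + 0.0011309769) = 0.03810, since the two samples are independent.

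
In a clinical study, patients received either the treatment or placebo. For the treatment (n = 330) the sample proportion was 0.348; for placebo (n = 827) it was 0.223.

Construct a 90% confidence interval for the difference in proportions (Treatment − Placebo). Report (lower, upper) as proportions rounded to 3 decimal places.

Each SE is √(p̂(1−p̂)/n): √(0.3480·0.6520/330) = 0.02622 and √(0.2230·0.7770/827) = 0.01447.
SE(p̂₁ − p̂₂) = √(SE₁² + SE₂²) = √(0.0006874884 + 0.0002093809) = 0.02995, since the two samples are independent.
At 90% confidence z* = 1.645; margin = 1.645 × 0.02995 = 0.04927.
The difference is 0.3480 − 0.2230 = 0.1250, so the interval is 0.1250 ± 0.04927 = (0.076, 0.174).

(0.076, 0.174)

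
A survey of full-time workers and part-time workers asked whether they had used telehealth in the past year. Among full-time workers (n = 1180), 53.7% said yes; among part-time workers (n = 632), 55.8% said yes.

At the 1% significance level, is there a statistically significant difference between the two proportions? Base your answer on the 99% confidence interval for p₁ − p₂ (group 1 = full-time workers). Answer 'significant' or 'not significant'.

not significant

The two standard errors are √(0.5370×0.4630/1180) = 0.01452 and √(0.5580×0.4420/632) = 0.01975.
Because the samples are independent, SE_diff = √(0.01452² + 0.01975²) = 0.02451.
Using z* = 2.576 for 99%, ME = 2.576 × 0.02451 = 0.06314.
p̂₁ − p̂₂ = -0.0210; interval -0.0210 ± 0.06314 gives (-0.08414, 0.04214).
The interval (-0.08414, 0.04214) contains 0, so the difference is not significant.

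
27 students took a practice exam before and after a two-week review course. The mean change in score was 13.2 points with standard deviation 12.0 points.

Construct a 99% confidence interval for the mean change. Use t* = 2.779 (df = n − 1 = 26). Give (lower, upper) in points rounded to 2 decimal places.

(6.78, 19.62)

Paired design: SE = s_d/√n = 12.0/√27 = 2.3094.
t* = 2.779; margin of error = 2.779 × 2.3094 = 6.4178.
13.2 ± 6.4178 → (6.78, 19.62).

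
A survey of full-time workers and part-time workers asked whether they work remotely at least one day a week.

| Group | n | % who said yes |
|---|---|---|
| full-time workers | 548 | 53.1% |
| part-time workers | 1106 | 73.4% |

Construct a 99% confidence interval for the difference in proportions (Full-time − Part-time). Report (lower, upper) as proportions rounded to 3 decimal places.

(-0.268, -0.138)

SE₁ = √(p̂₁(1−p̂₁)/n₁) = √(0.5310·0.4690/548) = 0.02132; SE₂ = √(0.7340·0.2660/1106) = 0.01329.
Independent samples: SE of the difference = √(SE₁² + SE₂²) = √(0.0004545424 + 0.0001766241) = 0.02512.
z* for 99% confidence is 2.576, so the margin of error is 2.576 × 0.02512 = 0.06471.
Point estimate p̂₁ − p̂₂ = 0.5310 − 0.7340 = -0.2030.
-0.2030 ± 0.06471 → (-0.268, -0.138).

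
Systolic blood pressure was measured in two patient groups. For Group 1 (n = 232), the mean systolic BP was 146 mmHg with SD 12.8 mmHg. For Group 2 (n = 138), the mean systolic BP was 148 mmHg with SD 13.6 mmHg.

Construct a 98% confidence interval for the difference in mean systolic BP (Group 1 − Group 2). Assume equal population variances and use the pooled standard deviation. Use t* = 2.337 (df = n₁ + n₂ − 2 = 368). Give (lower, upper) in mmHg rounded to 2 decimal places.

(-5.29, 1.29)

Pooled variance s_p² = [231·12.8² + 137·13.6²] / (232+138−2) = 171.7026, so s_p = 13.1035.
SE_diff = s_p·√(1/n₁ + 1/n₂) = 13.1035·√(1/232 + 1/138) = 1.4087.
t* = 2.337; margin = 2.337 × 1.4087 = 3.2921.
Difference = 146 − 148 = -2.0000.
-2.0000 ± 3.2921 → (-5.29, 1.29).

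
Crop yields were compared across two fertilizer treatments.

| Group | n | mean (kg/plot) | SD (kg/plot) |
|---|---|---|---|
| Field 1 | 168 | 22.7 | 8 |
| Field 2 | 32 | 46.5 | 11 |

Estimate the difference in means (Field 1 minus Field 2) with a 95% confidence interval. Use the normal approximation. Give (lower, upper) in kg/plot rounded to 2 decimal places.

(-27.80, -19.80)

SE₁ = s₁/√n₁ = 8/√168 = 0.6172; SE₂ = 11/√32 = 1.9445.
Independent samples, unequal variances: SE_diff = √(SE₁² + SE₂²) = √(0.38093584 + 3.78108025) = 2.0401.
z* = 1.960, so margin of error = 1.960 × 2.0401 = 3.9986.
Difference in means = 22.7 − 46.5 = -23.8000.
-23.8000 ± 3.9986 → (-27.80, -19.80).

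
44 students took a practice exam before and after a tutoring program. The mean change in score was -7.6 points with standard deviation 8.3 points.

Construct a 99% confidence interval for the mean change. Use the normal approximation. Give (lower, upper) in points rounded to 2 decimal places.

(-10.82, -4.38)

Paired design: SE = s_d/√n = 8.3/√44 = 1.2513.
z* = 2.576; margin of error = 2.576 × 1.2513 = 3.2233.
-7.6 ± 3.2233 → (-10.82, -4.38).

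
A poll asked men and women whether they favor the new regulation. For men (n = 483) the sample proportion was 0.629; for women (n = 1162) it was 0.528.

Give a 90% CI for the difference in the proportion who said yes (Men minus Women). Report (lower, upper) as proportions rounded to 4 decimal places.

(0.0576, 0.1444)

SE₁ = √(p̂₁(1−p̂₁)/n₁) = √(0.6290·0.3710/483) = 0.02198; SE₂ = √(0.5280·0.4720/1162) = 0.01464.
Independent samples: SE of the difference = √(SE₁² + SE₂²) = √(0.0004831204 + 0.0002143296) = 0.02641.
z* for 90% confidence is 1.645, so the margin of error is 1.645 × 0.02641 = 0.04344.
Point estimate p̂₁ − p̂₂ = 0.6290 − 0.5280 = 0.1010.
0.1010 ± 0.04344 → (0.0576, 0.1444).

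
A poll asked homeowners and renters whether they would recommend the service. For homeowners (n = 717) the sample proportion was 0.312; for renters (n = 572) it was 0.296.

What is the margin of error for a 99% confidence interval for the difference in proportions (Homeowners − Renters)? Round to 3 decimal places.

The two standard errors are √(0.3120×0.6880/717) = 0.01730 and √(0.2960×0.7040/572) = 0.01909.
Because the samples are independent, SE_diff = √(0.01730² + 0.01909²) = 0.02576.
Using z* = 2.576 for 99%, ME = 2.576 × 0.02576 = 0.06636.

0.066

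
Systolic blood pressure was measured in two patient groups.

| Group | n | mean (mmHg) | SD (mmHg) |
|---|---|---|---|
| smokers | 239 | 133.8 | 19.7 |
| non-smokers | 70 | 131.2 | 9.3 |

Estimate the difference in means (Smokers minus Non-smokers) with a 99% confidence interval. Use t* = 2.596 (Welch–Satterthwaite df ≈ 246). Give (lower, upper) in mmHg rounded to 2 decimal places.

(-1.79, 6.99)

Standard errors of each mean: 19.7/√239 = 1.2743 and 9.3/√70 = 1.1116.
SE(x̄₁ − x̄₂) = √(1.2743² + 1.1116²) = 1.6910 for independent samples with unequal variances.
With t* = 2.596, the margin is 2.596 × 1.6910 = 4.3898.
x̄₁ − x̄₂ = 133.8 − 131.2 = 2.6000; the interval is 2.6000 ± 4.3898 = (-1.79, 6.99).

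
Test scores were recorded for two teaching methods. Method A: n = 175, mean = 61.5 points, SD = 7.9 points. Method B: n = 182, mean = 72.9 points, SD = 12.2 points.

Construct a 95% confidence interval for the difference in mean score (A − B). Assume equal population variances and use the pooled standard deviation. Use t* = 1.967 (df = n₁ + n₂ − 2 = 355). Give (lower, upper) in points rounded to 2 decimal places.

(-13.55, -9.25)

Pooled variance s_p² = [174·7.9² + 181·12.2²] / (175+182−2) = 106.4771, so s_p = 10.3188.
SE_diff = s_p·√(1/n₁ + 1/n₂) = 10.3188·√(1/175 + 1/182) = 1.0925.
t* = 1.967; margin = 1.967 × 1.0925 = 2.1489.
Difference = 61.5 − 72.9 = -11.4000.
-11.4000 ± 2.1489 → (-13.55, -9.25).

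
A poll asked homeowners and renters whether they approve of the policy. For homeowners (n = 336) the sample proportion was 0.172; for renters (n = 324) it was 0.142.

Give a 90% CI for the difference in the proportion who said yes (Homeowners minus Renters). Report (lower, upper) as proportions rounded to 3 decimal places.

Each SE is √(p̂(1−p̂)/n): √(0.1720·0.8280/336) = 0.02059 and √(0.1420·0.8580/324) = 0.01939.
SE(p̂₁ − p̂₂) = √(SE₁² + SE₂²) = √(0.0004239481 + 0.0003759721) = 0.02828, since the two samples are independent.
At 90% confidence z* = 1.645; margin = 1.645 × 0.02828 = 0.04652.
The difference is 0.1720 − 0.1420 = 0.0300, so the interval is 0.0300 ± 0.04652 = (-0.017, 0.077).

(-0.017, 0.077)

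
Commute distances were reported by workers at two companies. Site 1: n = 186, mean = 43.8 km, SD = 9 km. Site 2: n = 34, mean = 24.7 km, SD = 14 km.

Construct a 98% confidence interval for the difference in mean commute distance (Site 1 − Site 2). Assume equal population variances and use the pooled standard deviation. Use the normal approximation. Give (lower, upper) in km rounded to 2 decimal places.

(14.80, 23.40)

s_p = √[((n₁−1)s₁² + (n₂−1)s₂²)/(n₁+n₂−2)] = √[(185·9² + 33·14²)/218] = 9.9201.
SE = 9.9201·√(1/186 + 1/34) = 1.8503.
With z* = 2.326, margin = 2.326 × 1.8503 = 4.3038.
x̄₁ − x̄₂ = 43.8 − 24.7 = 19.1000; interval 19.1000 ± 4.3038 = (14.80, 23.40).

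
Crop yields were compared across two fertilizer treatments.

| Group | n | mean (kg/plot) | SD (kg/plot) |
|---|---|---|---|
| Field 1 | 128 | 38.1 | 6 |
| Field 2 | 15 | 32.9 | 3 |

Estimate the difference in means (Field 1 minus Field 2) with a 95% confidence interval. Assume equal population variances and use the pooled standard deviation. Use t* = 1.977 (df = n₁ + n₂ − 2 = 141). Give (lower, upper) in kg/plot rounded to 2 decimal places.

(2.09, 8.31)

Pooled variance s_p² = [127·6² + 14·3²] / (128+15−2) = 33.3191, so s_p = 5.7723.
SE_diff = s_p·√(1/n₁ + 1/n₂) = 5.7723·√(1/128 + 1/15) = 1.5753.
t* = 1.977; margin = 1.977 × 1.5753 = 3.1144.
Difference = 38.1 − 32.9 = 5.2000.
5.2000 ± 3.1144 → (2.09, 8.31).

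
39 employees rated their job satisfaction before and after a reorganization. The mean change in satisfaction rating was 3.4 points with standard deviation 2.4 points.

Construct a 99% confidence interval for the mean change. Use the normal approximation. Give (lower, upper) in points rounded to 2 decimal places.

This is a matched-pairs design, so SE = s_d/√n = 2.4/√39 = 0.3843.
Margin = 2.576 × 0.3843 = 0.9900; the interval is 3.4 ± 0.9900 = (2.41, 4.39).

(2.41, 4.39)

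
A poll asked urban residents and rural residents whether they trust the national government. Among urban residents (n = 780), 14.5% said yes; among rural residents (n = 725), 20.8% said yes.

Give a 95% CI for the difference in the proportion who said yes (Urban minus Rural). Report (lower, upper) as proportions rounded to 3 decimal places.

Each SE is √(p̂(1−p̂)/n): √(0.1450·0.8550/780) = 0.01261 and √(0.2080·0.7920/725) = 0.01507.
SE(p̂₁ − p̂₂) = √(SE₁² + SE₂²) = √(0.0001590121 + 0.0002271049) = 0.01965, since the two samples are independent.
At 95% confidence z* = 1.960; margin = 1.960 × 0.01965 = 0.03851.
The difference is 0.1450 − 0.2080 = -0.0630, so the interval is -0.0630 ± 0.03851 = (-0.102, -0.024).

(-0.102, -0.024)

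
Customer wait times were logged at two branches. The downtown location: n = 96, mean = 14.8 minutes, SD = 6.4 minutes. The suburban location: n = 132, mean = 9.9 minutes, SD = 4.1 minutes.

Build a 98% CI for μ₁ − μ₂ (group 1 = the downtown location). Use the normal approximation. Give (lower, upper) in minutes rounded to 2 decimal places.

(3.17, 6.63)

SE₁ = s₁/√n₁ = 6.4/√96 = 0.6532; SE₂ = 4.1/√132 = 0.3569.
Independent samples, unequal variances: SE_diff = √(SE₁² + SE₂²) = √(0.42667024 + 0.12737761) = 0.7443.
z* = 2.326, so margin of error = 2.326 × 0.7443 = 1.7312.
Difference in means = 14.8 − 9.9 = 4.9000.
4.9000 ± 1.7312 → (3.17, 6.63).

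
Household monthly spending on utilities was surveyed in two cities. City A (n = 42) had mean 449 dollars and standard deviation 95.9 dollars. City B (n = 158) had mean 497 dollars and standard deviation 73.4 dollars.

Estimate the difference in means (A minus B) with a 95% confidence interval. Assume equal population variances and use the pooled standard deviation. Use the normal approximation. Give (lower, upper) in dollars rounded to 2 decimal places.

s_p = √[((n₁−1)s₁² + (n₂−1)s₂²)/(n₁+n₂−2)] = √[(41·95.9² + 157·73.4²)/198] = 78.5897.
SE = 78.5897·√(1/42 + 1/158) = 13.6436.
With z* = 1.960, margin = 1.960 × 13.6436 = 26.7415.
x̄₁ − x̄₂ = 449 − 497 = -48.0000; interval -48.0000 ± 26.7415 = (-74.74, -21.26).

(-74.74, -21.26)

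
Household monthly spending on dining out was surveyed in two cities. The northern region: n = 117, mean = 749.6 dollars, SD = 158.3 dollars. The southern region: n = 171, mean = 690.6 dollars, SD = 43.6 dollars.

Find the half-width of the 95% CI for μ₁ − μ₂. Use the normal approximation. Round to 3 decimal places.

SE₁ = s₁/√n₁ = 158.3/√117 = 14.6348; SE₂ = 43.6/√171 = 3.3342.
Independent samples, unequal variances: SE_diff = √(SE₁² + SE₂²) = √(214.17737104 + 11.11688964) = 15.0098.
z* = 1.960, so margin of error = 1.960 × 15.0098 = 29.4192.

29.419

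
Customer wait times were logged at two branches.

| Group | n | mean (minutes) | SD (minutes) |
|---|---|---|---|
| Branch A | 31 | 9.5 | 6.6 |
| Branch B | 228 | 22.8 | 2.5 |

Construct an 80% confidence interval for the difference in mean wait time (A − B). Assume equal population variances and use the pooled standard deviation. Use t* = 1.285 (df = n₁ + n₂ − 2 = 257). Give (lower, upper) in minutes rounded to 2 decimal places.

s_p = √[((n₁−1)s₁² + (n₂−1)s₂²)/(n₁+n₂−2)] = √[(30·6.6² + 227·2.5²)/257] = 3.2566.
SE = 3.2566·√(1/31 + 1/228) = 0.6234.
With t* = 1.285, margin = 1.285 × 0.6234 = 0.8011.
x̄₁ − x̄₂ = 9.5 − 22.8 = -13.3000; interval -13.3000 ± 0.8011 = (-14.10, -12.50).

(-14.10, -12.50)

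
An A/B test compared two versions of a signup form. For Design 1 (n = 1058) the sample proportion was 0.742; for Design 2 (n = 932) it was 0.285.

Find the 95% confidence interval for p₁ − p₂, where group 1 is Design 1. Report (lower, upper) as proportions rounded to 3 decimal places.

SE₁ = √(p̂₁(1−p̂₁)/n₁) = √(0.7420·0.2580/1058) = 0.01345; SE₂ = √(0.2850·0.7150/932) = 0.01479.
Independent samples: SE of the difference = √(SE₁² + SE₂²) = √(0.0001809025 + 0.0002187441) = 0.01999.
z* for 95% confidence is 1.960, so the margin of error is 1.960 × 0.01999 = 0.03918.
Point estimate p̂₁ − p̂₂ = 0.7420 − 0.2850 = 0.4570.
0.4570 ± 0.03918 → (0.418, 0.496).

(0.418, 0.496)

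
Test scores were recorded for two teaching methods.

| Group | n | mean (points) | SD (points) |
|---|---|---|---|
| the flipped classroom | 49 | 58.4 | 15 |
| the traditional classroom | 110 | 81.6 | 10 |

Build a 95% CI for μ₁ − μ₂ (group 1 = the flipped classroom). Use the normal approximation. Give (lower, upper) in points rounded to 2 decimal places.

(-27.80, -18.60)

SE₁ = s₁/√n₁ = 15/√49 = 2.1429; SE₂ = 10/√110 = 0.9535.
Independent samples, unequal variances: SE_diff = √(SE₁² + SE₂²) = √(4.59202041 + 0.90916225) = 2.3455.
z* = 1.960, so margin of error = 1.960 × 2.3455 = 4.5972.
Difference in means = 58.4 − 81.6 = -23.2000.
-23.2000 ± 4.5972 → (-27.80, -18.60).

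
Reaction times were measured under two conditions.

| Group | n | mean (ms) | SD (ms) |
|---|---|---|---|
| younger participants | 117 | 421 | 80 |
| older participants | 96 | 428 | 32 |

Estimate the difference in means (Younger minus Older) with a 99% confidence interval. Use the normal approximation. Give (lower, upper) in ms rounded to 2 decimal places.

(-27.83, 13.83)

Standard errors of each mean: 80/√117 = 7.3960 and 32/√96 = 3.2660.
SE(x̄₁ − x̄₂) = √(7.3960² + 3.2660²) = 8.0850 for independent samples with unequal variances.
With z* = 2.576, the margin is 2.576 × 8.0850 = 20.8270.
x̄₁ − x̄₂ = 421 − 428 = -7.0000; the interval is -7.0000 ± 20.8270 = (-27.83, 13.83).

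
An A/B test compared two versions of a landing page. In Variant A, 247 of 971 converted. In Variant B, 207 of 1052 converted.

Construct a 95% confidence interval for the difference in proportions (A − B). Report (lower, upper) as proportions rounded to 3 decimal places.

p̂₁ = 247/971 = 0.2544 and p̂₂ = 207/1052 = 0.1968.
SE₁ = √(p̂₁(1−p̂₁)/n₁) = √(0.2544·0.7456/971) = 0.01398; SE₂ = √(0.1968·0.8032/1052) = 0.01226.
Independent samples: SE of the difference = √(SE₁² + SE₂²) = √(0.0001954404 + 0.0001503076) = 0.01859.
z* for 95% confidence is 1.960, so the margin of error is 1.960 × 0.01859 = 0.03644.
Point estimate p̂₁ − p̂₂ = 0.2544 − 0.1968 = 0.0576.
0.0576 ± 0.03644 → (0.021, 0.094).

(0.021, 0.094)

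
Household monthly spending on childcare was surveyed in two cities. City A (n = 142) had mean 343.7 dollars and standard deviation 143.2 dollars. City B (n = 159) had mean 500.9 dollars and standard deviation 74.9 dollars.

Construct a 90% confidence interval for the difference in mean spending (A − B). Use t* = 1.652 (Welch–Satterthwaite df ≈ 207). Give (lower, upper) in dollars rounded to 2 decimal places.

(-179.35, -135.05)

SE₁ = s₁/√n₁ = 143.2/√142 = 12.0171; SE₂ = 74.9/√159 = 5.9400.
Independent samples, unequal variances: SE_diff = √(SE₁² + SE₂²) = √(144.41069241 + 35.2836) = 13.4050.
t* = 1.652, so margin of error = 1.652 × 13.4050 = 22.1451.
Difference in means = 343.7 − 500.9 = -157.2000.
-157.2000 ± 22.1451 → (-179.35, -135.05).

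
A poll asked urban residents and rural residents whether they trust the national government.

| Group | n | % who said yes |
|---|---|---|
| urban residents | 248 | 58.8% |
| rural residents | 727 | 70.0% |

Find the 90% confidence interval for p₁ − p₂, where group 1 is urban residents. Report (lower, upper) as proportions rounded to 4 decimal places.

SE₁ = √(p̂₁(1−p̂₁)/n₁) = √(0.5880·0.4120/248) = 0.03125; SE₂ = √(0.7000·0.3000/727) = 0.01700.
Independent samples: SE of the difference = √(SE₁² + SE₂²) = √(0.0009765625 + 0.000289) = 0.03557.
z* for 90% confidence is 1.645, so the margin of error is 1.645 × 0.03557 = 0.05851.
Point estimate p̂₁ − p̂₂ = 0.5880 − 0.7000 = -0.1120.
-0.1120 ± 0.05851 → (-0.1705, -0.0535).

(-0.1705, -0.0535)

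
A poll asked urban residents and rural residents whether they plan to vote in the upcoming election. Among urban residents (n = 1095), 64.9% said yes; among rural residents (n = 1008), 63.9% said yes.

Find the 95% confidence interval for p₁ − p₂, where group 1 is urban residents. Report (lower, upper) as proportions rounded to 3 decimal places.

(-0.031, 0.051)

The two standard errors are √(0.6490×0.3510/1095) = 0.01442 and √(0.6390×0.3610/1008) = 0.01513.
Because the samples are independent, SE_diff = √(0.01442² + 0.01513²) = 0.02090.
Using z* = 1.960 for 95%, ME = 1.960 × 0.02090 = 0.04096.
p̂₁ − p̂₂ = 0.0100; interval 0.0100 ± 0.04096 gives (-0.031, 0.051).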